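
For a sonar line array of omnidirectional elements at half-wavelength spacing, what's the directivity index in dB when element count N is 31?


DI = 10*log10(31) = 14.91

14.91 dB


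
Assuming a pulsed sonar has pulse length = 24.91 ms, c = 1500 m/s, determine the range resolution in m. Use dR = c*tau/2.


dR = c*tau/2 = 1500 * 24.91e-3 / 2 = 18.6825

18.6825 m


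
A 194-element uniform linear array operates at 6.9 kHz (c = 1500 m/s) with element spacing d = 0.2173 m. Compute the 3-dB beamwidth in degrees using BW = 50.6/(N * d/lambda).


Step 1: lambda = 1500/6900 = 0.21739 m
Step 2: d/lambda = 0.2173/0.21739 = 0.9996
Step 3: BW = 50.6/(N * d/lambda) = 50.6/(194 * 0.9996) = 0.26

0.26 deg


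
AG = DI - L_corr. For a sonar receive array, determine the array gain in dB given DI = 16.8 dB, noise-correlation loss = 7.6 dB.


AG = DI - L_corr = 16.8 - 7.6 = 9.2

9.2 dB


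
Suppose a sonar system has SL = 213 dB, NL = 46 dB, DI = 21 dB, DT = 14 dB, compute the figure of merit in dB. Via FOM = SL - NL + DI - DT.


FOM = SL - NL + DI - DT = 213 - 46 + 21 - 14 = 174

174 dB


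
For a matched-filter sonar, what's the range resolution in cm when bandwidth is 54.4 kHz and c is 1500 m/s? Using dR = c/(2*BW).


dR = c/(2*BW) = 1500 / (2 * 54.4e3) = 0.0138 m = 1.38 cm

1.38 cm


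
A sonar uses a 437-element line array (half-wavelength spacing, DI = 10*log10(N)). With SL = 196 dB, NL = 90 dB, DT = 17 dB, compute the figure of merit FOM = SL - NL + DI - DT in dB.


Step 1: DI = 10*log10(437) = 26.4 dB
Step 2: FOM = SL - NL + DI - DT = 196 - 90 + 26.4 - 17 = 115.4

115.4 dB


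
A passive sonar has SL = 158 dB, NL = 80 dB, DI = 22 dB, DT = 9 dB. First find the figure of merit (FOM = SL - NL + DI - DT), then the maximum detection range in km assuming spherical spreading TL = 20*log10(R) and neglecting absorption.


Step 1: FOM = SL - NL + DI - DT = 158 - 80 + 22 - 9 = 91 dB
Step 2: at max range FOM = TL = 20*log10(R), so R = 10^(91/20) = 35481.34 m = 35.48 km

35.48 km


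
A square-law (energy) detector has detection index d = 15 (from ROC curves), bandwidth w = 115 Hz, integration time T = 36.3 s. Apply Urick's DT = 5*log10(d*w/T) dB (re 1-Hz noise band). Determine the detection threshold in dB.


DT = 5*log10(d*w/T) = 5*log10(15 * 115 / 36.3) = 5*log10(47.52) = 8.38

8.38 dB


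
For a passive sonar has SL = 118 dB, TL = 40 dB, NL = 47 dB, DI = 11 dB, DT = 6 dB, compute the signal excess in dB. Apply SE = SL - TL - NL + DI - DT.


SE = SL - TL - NL + DI - DT = 118 - 40 - 47 + 11 - 6 = 36

36 dB


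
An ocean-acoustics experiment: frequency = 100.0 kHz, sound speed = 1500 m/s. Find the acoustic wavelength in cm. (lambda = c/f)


1.5 cm


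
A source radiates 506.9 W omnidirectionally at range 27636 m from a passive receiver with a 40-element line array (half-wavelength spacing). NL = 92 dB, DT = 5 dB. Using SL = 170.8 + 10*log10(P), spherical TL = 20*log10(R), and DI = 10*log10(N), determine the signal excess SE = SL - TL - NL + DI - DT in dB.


Step 1: SL = 170.8 + 10*log10(506.9) = 197.85 dB
Step 2: TL = 20*log10(27636) = 88.83 dB
Step 3: DI = 10*log10(40) = 16.02 dB
Step 4: SE = SL - TL - NL + DI - DT = 197.85 - 88.83 - 92 + 16.02 - 5 = 28.04

28.04 dB


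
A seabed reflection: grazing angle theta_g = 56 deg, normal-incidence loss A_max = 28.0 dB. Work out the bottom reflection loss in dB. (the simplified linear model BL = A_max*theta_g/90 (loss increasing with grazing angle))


17.42 dB


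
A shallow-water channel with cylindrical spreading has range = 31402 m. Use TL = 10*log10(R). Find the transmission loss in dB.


44.97 dB


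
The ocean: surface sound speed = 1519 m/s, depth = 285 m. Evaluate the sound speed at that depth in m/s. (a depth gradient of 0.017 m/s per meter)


c = 1519 + 0.017 * 285 = 1523.845

1523.845 m/s


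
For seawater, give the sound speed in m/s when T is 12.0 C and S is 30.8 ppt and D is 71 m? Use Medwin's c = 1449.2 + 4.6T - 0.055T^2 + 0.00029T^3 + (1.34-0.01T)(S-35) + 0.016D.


c = 1449.2 + 4.6*12.0 - 0.055*12.0^2 + 0.00029*12.0^3 + (1.34 - 0.01*12.0)*(30.8 - 35) + 0.016*71 = 1492.99

1492.99 m/s


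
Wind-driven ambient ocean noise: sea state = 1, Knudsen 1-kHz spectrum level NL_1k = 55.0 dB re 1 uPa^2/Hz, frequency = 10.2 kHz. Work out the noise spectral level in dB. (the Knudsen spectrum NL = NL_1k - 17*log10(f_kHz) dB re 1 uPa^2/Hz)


NL = NL_1k - 17*log10(f_kHz) = 55.0 - 17*log10(10.2) = 55.0 - (17.15) = 37.85

37.85 dB


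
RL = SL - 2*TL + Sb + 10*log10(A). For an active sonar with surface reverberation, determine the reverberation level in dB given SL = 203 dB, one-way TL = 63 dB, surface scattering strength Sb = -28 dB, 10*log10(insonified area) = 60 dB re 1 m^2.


RL = SL - 2*TL + Sb + 10*log10(A) = 203 - 2*63 + (-28) + 60 = 109

109 dB


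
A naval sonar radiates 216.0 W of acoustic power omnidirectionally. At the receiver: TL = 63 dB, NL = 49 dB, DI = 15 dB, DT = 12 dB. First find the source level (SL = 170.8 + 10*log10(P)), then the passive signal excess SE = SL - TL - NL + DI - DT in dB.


Step 1: SL = 170.8 + 10*log10(216.0) = 194.14 dB
Step 2: SE = SL - TL - NL + DI - DT = 194.14 - 63 - 49 + 15 - 12 = 85.14

85.14 dB


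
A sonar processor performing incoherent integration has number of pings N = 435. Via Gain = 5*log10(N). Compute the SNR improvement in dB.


Gain = 5*log10(435) = 13.19

13.19 dB


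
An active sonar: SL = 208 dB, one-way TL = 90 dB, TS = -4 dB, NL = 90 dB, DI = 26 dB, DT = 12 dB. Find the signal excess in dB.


SE = SL - 2*TL + TS - NL + DI - DT = 208 - 2*90 + (-4) - 90 + 26 - 12 = -52

-52 dB


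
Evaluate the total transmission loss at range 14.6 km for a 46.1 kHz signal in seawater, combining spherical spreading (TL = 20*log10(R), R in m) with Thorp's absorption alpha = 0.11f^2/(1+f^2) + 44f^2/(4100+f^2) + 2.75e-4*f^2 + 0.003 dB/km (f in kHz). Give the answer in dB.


Step 1 (Thorp): alpha = 0.11*2125.21/(1+2125.21) + 44*2125.21/(4100+2125.21) + 2.75e-4*2125.21 + 0.003 = 15.7184 dB/km
Step 2: TL_spread = 20*log10(14600) = 83.29 dB
Step 3: TL_abs = alpha*R = 15.7184 * 14.6 = 229.49 dB
Step 4: TL_total = 83.29 + 229.49 = 312.78

312.78 dB


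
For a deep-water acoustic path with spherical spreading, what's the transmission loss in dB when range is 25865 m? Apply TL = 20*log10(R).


TL = 20*log10(25865) = 88.25

88.25 dB


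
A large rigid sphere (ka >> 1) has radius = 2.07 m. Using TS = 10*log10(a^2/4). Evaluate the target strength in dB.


TS = 10*log10(2.07^2 / 4) = 10*log10(1.071225) = 0.3

0.3 dB


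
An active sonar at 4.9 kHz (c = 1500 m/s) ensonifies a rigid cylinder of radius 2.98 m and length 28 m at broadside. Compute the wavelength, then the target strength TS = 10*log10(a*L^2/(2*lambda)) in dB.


Step 1: lambda = c/f = 1500/4900 = 0.30612 m
Step 2: TS = 10*log10(a*L^2/(2*lambda)) = 10*log10(2.98*28^2/(2*0.30612)) = 35.82

35.82 dB


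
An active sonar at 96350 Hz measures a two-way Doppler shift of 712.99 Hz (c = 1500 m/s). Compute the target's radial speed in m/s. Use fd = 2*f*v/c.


From fd = 2*f*v/c, v = c*fd/(2*f) = 1500 * 712.99 / (2*96350) = 5.55

5.55 m/s


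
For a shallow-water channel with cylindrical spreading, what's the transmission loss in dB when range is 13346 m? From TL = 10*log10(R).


TL = 10*log10(13346) = 41.25

41.25 dB


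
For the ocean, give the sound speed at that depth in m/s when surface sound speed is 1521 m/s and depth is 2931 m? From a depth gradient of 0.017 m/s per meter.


c = 1521 + 0.017 * 2931 = 1570.827

1570.827 m/s


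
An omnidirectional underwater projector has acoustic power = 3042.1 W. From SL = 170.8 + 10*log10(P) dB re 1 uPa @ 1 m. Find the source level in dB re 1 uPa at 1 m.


SL = 170.8 + 10*log10(3042.1) = 170.8 + 34.83 = 205.63

205.63 dB


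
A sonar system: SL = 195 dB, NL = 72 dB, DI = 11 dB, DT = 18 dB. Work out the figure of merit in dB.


FOM = SL - NL + DI - DT = 195 - 72 + 11 - 18 = 116

116 dB


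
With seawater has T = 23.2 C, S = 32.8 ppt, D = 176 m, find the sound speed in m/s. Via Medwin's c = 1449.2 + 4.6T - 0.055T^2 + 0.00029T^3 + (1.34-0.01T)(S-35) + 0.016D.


1530.32 m/s


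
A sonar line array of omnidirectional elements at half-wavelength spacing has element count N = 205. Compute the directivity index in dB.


23.12 dB


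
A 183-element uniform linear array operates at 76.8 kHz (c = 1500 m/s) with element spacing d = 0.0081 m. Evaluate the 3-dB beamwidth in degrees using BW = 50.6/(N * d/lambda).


0.67 deg


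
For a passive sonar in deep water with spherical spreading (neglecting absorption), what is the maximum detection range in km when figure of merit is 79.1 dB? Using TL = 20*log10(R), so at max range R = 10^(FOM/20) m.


9.02 km


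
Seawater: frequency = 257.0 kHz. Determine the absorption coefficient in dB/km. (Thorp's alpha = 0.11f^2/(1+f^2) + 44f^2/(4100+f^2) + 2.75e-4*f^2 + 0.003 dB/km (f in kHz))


f^2 = 66049.0
alpha = 0.11*66049.0/(1+66049.0) + 44*66049.0/(4100+66049.0) + 2.75e-4*66049.0 + 0.003 = 59.705

59.705 dB/km


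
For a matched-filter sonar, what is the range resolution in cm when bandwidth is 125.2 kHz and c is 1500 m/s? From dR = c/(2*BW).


dR = c/(2*BW) = 1500 / (2 * 125.2e3) = 0.006 m = 0.6 cm

0.6 cm


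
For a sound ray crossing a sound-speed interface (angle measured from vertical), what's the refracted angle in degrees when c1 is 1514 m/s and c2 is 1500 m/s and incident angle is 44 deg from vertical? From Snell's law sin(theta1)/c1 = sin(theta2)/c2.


43.49 deg


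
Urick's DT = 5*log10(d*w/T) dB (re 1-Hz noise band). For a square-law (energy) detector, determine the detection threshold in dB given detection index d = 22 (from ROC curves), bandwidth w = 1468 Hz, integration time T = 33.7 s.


DT = 5*log10(d*w/T) = 5*log10(22 * 1468 / 33.7) = 5*log10(958.34) = 14.91

14.91 dB


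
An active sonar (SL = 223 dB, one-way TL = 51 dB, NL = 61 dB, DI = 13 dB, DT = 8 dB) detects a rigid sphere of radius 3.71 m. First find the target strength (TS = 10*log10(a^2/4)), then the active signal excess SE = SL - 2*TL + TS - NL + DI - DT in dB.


Step 1: TS = 10*log10(3.71^2/4) = 5.37 dB
Step 2: SE = SL - 2*TL + TS - NL + DI - DT = 223 - 2*51 + (5.37) - 61 + 13 - 8 = 70.37

70.37 dB


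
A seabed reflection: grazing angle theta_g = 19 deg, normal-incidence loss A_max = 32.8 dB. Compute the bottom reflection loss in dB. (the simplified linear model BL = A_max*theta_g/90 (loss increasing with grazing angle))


6.92 dB


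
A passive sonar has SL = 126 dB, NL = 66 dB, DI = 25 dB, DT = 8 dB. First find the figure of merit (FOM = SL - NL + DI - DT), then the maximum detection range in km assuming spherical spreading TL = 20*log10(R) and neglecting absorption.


Step 1: FOM = SL - NL + DI - DT = 126 - 66 + 25 - 8 = 77 dB
Step 2: at max range FOM = TL = 20*log10(R), so R = 10^(77/20) = 7079.46 m = 7.08 km

7.08 km


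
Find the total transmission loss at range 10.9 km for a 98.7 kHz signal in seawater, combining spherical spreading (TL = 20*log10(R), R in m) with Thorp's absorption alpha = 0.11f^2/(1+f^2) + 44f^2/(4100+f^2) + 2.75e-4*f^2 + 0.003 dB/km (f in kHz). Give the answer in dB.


448.72 dB


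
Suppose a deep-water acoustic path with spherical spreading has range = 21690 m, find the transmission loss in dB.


TL = 20*log10(21690) = 86.73

86.73 dB


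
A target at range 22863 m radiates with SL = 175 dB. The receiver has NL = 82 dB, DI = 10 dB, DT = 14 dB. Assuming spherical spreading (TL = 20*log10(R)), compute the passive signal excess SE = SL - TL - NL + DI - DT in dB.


1.82 dB


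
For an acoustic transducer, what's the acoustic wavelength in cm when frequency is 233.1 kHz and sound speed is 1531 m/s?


0.66 cm


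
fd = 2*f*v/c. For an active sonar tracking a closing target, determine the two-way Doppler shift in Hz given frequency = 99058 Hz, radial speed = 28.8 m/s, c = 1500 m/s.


fd = 2*f*v/c = 2 * 99058 * 28.8 / 1500 = 3803.83

3803.83 Hz


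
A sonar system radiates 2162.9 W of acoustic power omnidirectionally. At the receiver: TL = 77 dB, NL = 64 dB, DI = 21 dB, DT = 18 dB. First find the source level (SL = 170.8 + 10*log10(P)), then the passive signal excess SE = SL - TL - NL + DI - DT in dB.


Step 1: SL = 170.8 + 10*log10(2162.9) = 204.15 dB
Step 2: SE = SL - TL - NL + DI - DT = 204.15 - 77 - 64 + 21 - 18 = 66.15

66.15 dB


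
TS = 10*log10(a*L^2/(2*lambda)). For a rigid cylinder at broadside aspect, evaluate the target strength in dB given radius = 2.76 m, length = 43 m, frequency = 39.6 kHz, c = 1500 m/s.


lambda = 1500/39600 = 0.03788 m
TS = 10*log10(2.76*43^2/(2*0.03788)) = 48.28

48.28 dB


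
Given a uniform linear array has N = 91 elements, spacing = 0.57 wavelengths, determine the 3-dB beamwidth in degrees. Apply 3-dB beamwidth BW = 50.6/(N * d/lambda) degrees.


0.98 deg


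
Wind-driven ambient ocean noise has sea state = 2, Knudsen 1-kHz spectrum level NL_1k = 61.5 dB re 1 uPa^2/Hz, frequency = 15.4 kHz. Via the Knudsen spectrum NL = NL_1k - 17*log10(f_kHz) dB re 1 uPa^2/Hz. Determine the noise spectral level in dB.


41.31 dB


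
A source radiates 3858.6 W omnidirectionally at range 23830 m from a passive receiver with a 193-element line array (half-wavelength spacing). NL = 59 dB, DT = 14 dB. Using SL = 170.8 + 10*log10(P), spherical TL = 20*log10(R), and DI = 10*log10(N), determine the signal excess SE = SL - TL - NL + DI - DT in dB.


Step 1: SL = 170.8 + 10*log10(3858.6) = 206.66 dB
Step 2: TL = 20*log10(23830) = 87.54 dB
Step 3: DI = 10*log10(193) = 22.86 dB
Step 4: SE = SL - TL - NL + DI - DT = 206.66 - 87.54 - 59 + 22.86 - 14 = 68.98

68.98 dB


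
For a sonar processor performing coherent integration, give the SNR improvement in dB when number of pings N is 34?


15.31 dB


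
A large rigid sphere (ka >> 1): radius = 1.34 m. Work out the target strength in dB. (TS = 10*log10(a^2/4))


TS = 10*log10(1.34^2 / 4) = 10*log10(0.4489) = -3.48

-3.48 dB


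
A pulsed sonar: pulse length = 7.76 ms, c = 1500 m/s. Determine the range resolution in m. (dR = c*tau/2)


dR = c*tau/2 = 1500 * 7.76e-3 / 2 = 5.82

5.82 m


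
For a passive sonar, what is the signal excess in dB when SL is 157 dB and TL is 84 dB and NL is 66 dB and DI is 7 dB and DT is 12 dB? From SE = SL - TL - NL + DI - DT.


SE = SL - TL - NL + DI - DT = 157 - 84 - 66 + 7 - 12 = 2

2 dB


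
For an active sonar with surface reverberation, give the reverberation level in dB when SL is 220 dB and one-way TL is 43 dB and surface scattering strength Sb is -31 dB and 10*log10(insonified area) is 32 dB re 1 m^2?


RL = SL - 2*TL + Sb + 10*log10(A) = 220 - 2*43 + (-31) + 32 = 135

135 dB


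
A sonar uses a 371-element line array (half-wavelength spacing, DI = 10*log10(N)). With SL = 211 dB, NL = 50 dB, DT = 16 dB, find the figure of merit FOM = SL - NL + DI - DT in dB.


Step 1: DI = 10*log10(371) = 25.69 dB
Step 2: FOM = SL - NL + DI - DT = 211 - 50 + 25.69 - 16 = 170.69

170.69 dB


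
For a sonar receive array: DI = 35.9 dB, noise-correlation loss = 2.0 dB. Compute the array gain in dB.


AG = DI - L_corr = 35.9 - 2.0 = 33.9

33.9 dB


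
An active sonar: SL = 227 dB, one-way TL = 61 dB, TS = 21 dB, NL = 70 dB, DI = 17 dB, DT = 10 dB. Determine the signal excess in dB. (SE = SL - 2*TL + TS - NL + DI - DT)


SE = SL - 2*TL + TS - NL + DI - DT = 227 - 2*61 + (21) - 70 + 17 - 10 = 63

63 dB


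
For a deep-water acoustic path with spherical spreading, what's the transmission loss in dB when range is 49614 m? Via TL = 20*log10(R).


93.91 dB


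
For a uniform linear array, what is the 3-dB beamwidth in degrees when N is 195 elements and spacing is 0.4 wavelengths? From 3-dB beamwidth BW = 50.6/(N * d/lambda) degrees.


BW = 50.6 / (195 * 0.4) = 50.6 / 78.0 = 0.65

0.65 deg


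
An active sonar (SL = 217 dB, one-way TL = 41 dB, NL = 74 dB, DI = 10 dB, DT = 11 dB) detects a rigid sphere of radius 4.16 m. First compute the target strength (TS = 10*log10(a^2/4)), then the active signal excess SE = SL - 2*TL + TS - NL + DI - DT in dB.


Step 1: TS = 10*log10(4.16^2/4) = 6.36 dB
Step 2: SE = SL - 2*TL + TS - NL + DI - DT = 217 - 2*41 + (6.36) - 74 + 10 - 11 = 66.36

66.36 dB


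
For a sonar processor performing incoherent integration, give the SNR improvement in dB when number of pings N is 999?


Gain = 5*log10(999) = 15.0

15.0 dB


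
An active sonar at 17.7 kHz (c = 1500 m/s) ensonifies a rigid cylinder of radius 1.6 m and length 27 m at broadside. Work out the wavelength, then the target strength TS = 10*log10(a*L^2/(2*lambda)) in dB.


Step 1: lambda = c/f = 1500/17700 = 0.08475 m
Step 2: TS = 10*log10(a*L^2/(2*lambda)) = 10*log10(1.6*27^2/(2*0.08475)) = 38.38

38.38 dB


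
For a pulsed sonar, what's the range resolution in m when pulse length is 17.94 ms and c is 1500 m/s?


13.455 m


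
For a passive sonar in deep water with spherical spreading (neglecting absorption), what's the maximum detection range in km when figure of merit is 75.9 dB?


At max range FOM = TL, so 20*log10(R) = 75.9
R = 10^(75.9/20) = 6237.35 m = 6.24 km

6.24 km


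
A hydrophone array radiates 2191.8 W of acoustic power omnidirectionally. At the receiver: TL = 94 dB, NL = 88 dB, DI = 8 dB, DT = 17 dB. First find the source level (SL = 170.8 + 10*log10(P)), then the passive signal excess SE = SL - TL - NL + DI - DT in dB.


Step 1: SL = 170.8 + 10*log10(2191.8) = 204.21 dB
Step 2: SE = SL - TL - NL + DI - DT = 204.21 - 94 - 88 + 8 - 17 = 13.21

13.21 dB


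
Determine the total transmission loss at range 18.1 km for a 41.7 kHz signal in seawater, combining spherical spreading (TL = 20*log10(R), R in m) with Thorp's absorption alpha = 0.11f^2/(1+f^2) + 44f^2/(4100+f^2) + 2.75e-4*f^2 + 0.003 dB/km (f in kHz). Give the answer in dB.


333.03 dB


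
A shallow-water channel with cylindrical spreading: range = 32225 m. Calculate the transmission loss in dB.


TL = 10*log10(32225) = 45.08

45.08 dB


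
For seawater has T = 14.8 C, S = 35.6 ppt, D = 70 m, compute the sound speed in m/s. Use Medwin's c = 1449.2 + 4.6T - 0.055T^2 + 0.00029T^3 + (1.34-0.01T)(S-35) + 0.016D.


c = 1449.2 + 4.6*14.8 - 0.055*14.8^2 + 0.00029*14.8^3 + (1.34 - 0.01*14.8)*(35.6 - 35) + 0.016*70 = 1508.01

1508.01 m/s


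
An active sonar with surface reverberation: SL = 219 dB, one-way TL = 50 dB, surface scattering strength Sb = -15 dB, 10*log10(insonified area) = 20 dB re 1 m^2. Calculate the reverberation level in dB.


RL = SL - 2*TL + Sb + 10*log10(A) = 219 - 2*50 + (-15) + 20 = 124

124 dB


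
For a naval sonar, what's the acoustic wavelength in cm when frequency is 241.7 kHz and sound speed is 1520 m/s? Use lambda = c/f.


lambda = c/f = 1520 / 241700 = 0.0063 m = 0.63 cm

0.63 cm


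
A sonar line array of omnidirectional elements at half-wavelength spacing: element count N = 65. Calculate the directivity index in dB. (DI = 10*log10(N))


DI = 10*log10(65) = 18.13

18.13 dB


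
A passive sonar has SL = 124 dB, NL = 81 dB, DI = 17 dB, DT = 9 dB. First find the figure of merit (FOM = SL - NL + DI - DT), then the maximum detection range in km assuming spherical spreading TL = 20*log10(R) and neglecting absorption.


Step 1: FOM = SL - NL + DI - DT = 124 - 81 + 17 - 9 = 51 dB
Step 2: at max range FOM = TL = 20*log10(R), so R = 10^(51/20) = 354.81 m = 0.35 km

0.35 km


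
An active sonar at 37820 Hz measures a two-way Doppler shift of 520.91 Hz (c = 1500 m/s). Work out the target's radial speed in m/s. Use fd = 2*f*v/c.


From fd = 2*f*v/c, v = c*fd/(2*f) = 1500 * 520.91 / (2*37820) = 10.33

10.33 m/s


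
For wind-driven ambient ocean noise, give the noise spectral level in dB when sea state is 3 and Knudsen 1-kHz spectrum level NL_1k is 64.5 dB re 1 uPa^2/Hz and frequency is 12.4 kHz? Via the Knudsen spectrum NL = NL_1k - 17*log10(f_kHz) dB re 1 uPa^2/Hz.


45.91 dB


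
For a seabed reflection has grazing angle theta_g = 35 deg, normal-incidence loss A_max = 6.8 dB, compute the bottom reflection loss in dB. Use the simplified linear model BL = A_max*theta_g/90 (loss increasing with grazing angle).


2.64 dB


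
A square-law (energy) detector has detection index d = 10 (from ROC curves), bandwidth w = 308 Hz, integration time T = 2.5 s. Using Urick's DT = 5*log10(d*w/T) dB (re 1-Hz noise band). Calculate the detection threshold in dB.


15.45 dB


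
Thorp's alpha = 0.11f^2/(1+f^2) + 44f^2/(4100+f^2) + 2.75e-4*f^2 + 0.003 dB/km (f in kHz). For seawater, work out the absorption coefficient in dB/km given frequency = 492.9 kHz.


f^2 = 242950.41
alpha = 0.11*242950.41/(1+242950.41) + 44*242950.41/(4100+242950.41) + 2.75e-4*242950.41 + 0.003 = 110.194

110.194 dB/km


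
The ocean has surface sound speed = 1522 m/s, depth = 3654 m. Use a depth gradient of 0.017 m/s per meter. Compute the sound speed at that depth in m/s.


c = 1522 + 0.017 * 3654 = 1584.118

1584.118 m/s


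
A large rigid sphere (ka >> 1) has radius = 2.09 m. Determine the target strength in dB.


TS = 10*log10(2.09^2 / 4) = 10*log10(1.092025) = 0.38

0.38 dB


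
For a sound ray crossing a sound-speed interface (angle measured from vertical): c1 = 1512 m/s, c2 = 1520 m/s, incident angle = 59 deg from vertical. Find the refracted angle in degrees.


sin(theta2) = (c2/c1)*sin(theta1) = (1520/1512)*sin(59 deg) = 0.8617
theta2 = arcsin(0.8617) = 59.51

59.51 deg


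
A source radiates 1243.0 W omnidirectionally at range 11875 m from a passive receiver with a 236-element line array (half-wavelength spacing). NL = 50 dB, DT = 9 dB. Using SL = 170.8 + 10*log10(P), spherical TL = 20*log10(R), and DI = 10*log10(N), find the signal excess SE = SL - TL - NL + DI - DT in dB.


Step 1: SL = 170.8 + 10*log10(1243.0) = 201.74 dB
Step 2: TL = 20*log10(11875) = 81.49 dB
Step 3: DI = 10*log10(236) = 23.73 dB
Step 4: SE = SL - TL - NL + DI - DT = 201.74 - 81.49 - 50 + 23.73 - 9 = 84.98

84.98 dB


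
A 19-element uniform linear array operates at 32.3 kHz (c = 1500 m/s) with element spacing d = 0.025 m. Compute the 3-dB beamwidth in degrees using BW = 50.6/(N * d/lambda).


Step 1: lambda = 1500/32300 = 0.04644 m
Step 2: d/lambda = 0.025/0.04644 = 0.5383
Step 3: BW = 50.6/(N * d/lambda) = 50.6/(19 * 0.5383) = 4.95

4.95 deg


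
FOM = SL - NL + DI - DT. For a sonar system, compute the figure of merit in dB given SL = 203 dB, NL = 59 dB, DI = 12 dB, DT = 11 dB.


FOM = SL - NL + DI - DT = 203 - 59 + 12 - 11 = 145

145 dB


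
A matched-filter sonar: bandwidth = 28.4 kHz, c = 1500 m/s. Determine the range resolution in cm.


2.64 cm


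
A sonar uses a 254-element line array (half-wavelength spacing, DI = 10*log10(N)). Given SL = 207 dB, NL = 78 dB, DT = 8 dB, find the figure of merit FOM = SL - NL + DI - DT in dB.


145.05 dB


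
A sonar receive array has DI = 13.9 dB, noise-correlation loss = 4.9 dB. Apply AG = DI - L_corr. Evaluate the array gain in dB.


AG = DI - L_corr = 13.9 - 4.9 = 9.0

9.0 dB


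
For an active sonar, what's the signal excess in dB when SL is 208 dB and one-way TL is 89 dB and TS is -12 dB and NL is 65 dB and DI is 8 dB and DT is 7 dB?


-46 dB


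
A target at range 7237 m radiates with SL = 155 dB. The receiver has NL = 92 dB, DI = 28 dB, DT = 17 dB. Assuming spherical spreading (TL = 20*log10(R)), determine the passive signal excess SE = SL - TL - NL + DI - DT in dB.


-3.19 dB


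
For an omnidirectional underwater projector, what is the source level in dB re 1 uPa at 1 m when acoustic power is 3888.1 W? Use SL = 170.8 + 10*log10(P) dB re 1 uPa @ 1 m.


206.7 dB


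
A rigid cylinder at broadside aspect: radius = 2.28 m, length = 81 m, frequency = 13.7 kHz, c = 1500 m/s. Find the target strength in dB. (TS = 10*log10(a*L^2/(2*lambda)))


lambda = 1500/13700 = 0.10949 m
TS = 10*log10(2.28*81^2/(2*0.10949)) = 48.35

48.35 dB


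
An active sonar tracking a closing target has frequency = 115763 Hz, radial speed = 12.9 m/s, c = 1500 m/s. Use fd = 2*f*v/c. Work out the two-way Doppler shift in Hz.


fd = 2*f*v/c = 2 * 115763 * 12.9 / 1500 = 1991.12

1991.12 Hz


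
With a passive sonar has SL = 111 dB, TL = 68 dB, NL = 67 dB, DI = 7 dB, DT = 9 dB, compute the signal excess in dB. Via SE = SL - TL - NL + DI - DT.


SE = SL - TL - NL + DI - DT = 111 - 68 - 67 + 7 - 9 = -26

-26 dB


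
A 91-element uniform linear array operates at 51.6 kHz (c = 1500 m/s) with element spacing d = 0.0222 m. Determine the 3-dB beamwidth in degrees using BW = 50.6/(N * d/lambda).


Step 1: lambda = 1500/51600 = 0.02907 m
Step 2: d/lambda = 0.0222/0.02907 = 0.7637
Step 3: BW = 50.6/(N * d/lambda) = 50.6/(91 * 0.7637) = 0.73

0.73 deg


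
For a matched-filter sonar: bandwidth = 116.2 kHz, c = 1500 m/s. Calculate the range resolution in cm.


dR = c/(2*BW) = 1500 / (2 * 116.2e3) = 0.0065 m = 0.65 cm

0.65 cm


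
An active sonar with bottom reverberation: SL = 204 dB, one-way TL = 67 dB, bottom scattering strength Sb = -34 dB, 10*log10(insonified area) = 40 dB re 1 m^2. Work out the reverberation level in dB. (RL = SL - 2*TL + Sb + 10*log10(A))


76 dB


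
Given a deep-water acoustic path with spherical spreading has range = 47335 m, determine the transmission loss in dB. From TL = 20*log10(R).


93.5 dB


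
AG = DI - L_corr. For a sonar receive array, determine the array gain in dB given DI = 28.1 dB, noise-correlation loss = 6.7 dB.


AG = DI - L_corr = 28.1 - 6.7 = 21.4

21.4 dB


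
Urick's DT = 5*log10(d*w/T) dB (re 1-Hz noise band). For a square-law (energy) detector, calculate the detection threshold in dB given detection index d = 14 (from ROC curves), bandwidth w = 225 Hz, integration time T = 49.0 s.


DT = 5*log10(d*w/T) = 5*log10(14 * 225 / 49.0) = 5*log10(64.29) = 9.04

9.04 dB


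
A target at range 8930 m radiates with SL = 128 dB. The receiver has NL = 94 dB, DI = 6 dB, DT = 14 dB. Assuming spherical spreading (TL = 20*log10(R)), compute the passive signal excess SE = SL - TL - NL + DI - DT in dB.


Step 1: TL = 20*log10(8930) = 79.02 dB
Step 2: SE = 128 - 79.02 - 94 + 6 - 14 = -53.02

-53.02 dB


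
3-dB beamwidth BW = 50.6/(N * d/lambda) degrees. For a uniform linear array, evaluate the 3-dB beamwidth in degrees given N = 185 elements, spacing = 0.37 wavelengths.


BW = 50.6 / (185 * 0.37) = 50.6 / 68.45 = 0.74

0.74 deg


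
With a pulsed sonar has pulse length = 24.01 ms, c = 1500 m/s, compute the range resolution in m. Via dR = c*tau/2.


18.0075 m


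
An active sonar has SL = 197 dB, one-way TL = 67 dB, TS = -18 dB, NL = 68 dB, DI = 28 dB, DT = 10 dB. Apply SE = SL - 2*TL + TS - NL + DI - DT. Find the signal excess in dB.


-5 dB


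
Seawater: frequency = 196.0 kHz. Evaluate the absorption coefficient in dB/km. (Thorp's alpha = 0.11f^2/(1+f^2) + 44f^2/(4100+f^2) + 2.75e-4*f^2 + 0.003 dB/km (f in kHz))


f^2 = 38416.0
alpha = 0.11*38416.0/(1+38416.0) + 44*38416.0/(4100+38416.0) + 2.75e-4*38416.0 + 0.003 = 50.434

50.434 dB/km


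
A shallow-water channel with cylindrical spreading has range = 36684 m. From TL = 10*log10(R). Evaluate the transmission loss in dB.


45.64 dB


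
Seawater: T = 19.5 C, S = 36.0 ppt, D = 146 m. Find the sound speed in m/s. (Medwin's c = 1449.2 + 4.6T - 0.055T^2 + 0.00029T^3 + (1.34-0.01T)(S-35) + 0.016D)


c = 1449.2 + 4.6*19.5 - 0.055*19.5^2 + 0.00029*19.5^3 + (1.34 - 0.01*19.5)*(36.0 - 35) + 0.016*146 = 1523.62

1523.62 m/s


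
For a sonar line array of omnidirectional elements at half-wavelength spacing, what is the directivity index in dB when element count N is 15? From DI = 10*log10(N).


11.76 dB


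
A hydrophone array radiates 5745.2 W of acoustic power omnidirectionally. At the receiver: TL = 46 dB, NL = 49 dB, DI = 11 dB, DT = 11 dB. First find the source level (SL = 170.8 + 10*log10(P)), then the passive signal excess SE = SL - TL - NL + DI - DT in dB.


Step 1: SL = 170.8 + 10*log10(5745.2) = 208.39 dB
Step 2: SE = SL - TL - NL + DI - DT = 208.39 - 46 - 49 + 11 - 11 = 113.39

113.39 dB


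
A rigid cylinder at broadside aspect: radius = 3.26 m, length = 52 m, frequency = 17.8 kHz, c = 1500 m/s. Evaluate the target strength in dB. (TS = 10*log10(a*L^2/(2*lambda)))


47.19 dB


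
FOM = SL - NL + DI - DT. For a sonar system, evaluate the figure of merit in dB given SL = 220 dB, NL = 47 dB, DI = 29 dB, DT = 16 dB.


FOM = SL - NL + DI - DT = 220 - 47 + 29 - 16 = 186

186 dB


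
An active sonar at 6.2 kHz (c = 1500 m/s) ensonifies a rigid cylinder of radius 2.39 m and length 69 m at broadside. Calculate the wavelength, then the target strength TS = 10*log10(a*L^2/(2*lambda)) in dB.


Step 1: lambda = c/f = 1500/6200 = 0.24194 m
Step 2: TS = 10*log10(a*L^2/(2*lambda)) = 10*log10(2.39*69^2/(2*0.24194)) = 43.71

43.71 dB


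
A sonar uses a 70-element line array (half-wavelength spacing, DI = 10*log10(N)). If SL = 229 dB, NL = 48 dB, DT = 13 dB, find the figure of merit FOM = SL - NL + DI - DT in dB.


Step 1: DI = 10*log10(70) = 18.45 dB
Step 2: FOM = SL - NL + DI - DT = 229 - 48 + 18.45 - 13 = 186.45

186.45 dB


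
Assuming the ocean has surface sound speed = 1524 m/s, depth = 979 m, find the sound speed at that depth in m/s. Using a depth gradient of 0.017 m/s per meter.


c = 1524 + 0.017 * 979 = 1540.643

1540.643 m/s


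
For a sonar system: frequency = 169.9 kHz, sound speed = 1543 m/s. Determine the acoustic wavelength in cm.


0.91 cm


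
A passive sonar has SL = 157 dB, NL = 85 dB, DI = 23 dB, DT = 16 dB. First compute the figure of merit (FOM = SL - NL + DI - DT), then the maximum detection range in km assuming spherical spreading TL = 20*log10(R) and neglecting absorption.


Step 1: FOM = SL - NL + DI - DT = 157 - 85 + 23 - 16 = 79 dB
Step 2: at max range FOM = TL = 20*log10(R), so R = 10^(79/20) = 8912.51 m = 8.91 km

8.91 km


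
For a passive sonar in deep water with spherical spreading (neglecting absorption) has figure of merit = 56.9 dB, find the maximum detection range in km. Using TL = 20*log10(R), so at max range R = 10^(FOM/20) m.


At max range FOM = TL, so 20*log10(R) = 56.9
R = 10^(56.9/20) = 699.84 m = 0.7 km

0.7 km


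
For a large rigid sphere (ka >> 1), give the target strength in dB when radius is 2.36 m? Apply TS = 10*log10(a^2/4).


TS = 10*log10(2.36^2 / 4) = 10*log10(1.3924) = 1.44

1.44 dB


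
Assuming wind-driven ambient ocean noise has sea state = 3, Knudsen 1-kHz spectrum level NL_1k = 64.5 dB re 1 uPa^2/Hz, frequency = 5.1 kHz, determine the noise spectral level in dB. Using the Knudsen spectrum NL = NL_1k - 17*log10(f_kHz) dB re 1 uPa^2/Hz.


52.47 dB


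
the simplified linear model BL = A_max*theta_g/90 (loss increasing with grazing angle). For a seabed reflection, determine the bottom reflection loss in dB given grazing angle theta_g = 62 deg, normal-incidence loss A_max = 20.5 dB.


BL = A_max * theta_g / 90 = 20.5 * 62 / 90 = 14.12

14.12 dB


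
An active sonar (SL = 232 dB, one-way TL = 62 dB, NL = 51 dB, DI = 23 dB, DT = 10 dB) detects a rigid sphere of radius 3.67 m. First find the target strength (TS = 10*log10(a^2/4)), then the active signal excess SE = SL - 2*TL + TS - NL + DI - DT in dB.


Step 1: TS = 10*log10(3.67^2/4) = 5.27 dB
Step 2: SE = SL - 2*TL + TS - NL + DI - DT = 232 - 2*62 + (5.27) - 51 + 23 - 10 = 75.27

75.27 dB


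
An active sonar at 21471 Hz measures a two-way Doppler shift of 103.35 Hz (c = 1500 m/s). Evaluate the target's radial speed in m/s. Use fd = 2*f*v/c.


From fd = 2*f*v/c, v = c*fd/(2*f) = 1500 * 103.35 / (2*21471) = 3.61

3.61 m/s


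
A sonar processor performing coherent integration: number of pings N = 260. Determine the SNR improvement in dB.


Gain = 10*log10(260) = 24.15

24.15 dB


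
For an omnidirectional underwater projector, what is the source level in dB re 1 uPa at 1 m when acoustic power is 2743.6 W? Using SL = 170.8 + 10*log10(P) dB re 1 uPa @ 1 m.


SL = 170.8 + 10*log10(2743.6) = 170.8 + 34.38 = 205.18

205.18 dB


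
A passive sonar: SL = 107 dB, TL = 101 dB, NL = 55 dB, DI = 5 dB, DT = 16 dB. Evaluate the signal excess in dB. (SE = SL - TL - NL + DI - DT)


SE = SL - TL - NL + DI - DT = 107 - 101 - 55 + 5 - 16 = -60

-60 dB


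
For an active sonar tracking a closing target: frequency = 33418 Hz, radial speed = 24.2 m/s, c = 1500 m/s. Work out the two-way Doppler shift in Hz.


1078.29 Hz


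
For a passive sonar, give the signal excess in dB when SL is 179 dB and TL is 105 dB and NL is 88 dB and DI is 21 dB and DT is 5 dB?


SE = SL - TL - NL + DI - DT = 179 - 105 - 88 + 21 - 5 = 2

2 dB


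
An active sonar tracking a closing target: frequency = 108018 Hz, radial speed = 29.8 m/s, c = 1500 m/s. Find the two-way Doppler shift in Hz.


fd = 2*f*v/c = 2 * 108018 * 29.8 / 1500 = 4291.92

4291.92 Hz


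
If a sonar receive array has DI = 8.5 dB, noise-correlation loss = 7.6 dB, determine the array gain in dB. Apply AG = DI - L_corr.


AG = DI - L_corr = 8.5 - 7.6 = 0.9

0.9 dB


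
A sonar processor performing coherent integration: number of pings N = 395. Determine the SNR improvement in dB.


25.97 dB


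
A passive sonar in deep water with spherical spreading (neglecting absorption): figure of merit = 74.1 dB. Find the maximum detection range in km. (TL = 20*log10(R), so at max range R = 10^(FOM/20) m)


5.07 km


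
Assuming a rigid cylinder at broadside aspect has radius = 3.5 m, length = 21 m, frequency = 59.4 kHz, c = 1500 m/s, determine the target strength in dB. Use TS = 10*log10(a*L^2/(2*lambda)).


44.85 dB


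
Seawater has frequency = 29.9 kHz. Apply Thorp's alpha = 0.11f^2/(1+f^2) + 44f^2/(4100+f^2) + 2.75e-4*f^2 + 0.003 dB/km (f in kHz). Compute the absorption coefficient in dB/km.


f^2 = 894.01
alpha = 0.11*894.01/(1+894.01) + 44*894.01/(4100+894.01) + 2.75e-4*894.01 + 0.003 = 8.235

8.235 dB/km


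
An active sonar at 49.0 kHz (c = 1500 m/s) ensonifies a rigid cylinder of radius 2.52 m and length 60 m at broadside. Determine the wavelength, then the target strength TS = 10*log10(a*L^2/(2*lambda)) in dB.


Step 1: lambda = c/f = 1500/49000 = 0.03061 m
Step 2: TS = 10*log10(a*L^2/(2*lambda)) = 10*log10(2.52*60^2/(2*0.03061)) = 51.71

51.71 dB


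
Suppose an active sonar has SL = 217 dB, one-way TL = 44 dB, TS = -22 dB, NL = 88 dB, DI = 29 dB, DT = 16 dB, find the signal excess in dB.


32 dB


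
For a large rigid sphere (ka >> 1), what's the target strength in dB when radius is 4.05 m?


TS = 10*log10(4.05^2 / 4) = 10*log10(4.100625) = 6.13

6.13 dB


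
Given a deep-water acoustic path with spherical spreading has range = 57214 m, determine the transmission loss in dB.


TL = 20*log10(57214) = 95.15

95.15 dB


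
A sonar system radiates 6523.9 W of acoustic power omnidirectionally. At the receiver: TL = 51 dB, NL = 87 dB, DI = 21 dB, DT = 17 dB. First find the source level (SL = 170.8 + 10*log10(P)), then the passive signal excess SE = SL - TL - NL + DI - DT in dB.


Step 1: SL = 170.8 + 10*log10(6523.9) = 208.95 dB
Step 2: SE = SL - TL - NL + DI - DT = 208.95 - 51 - 87 + 21 - 17 = 74.95

74.95 dB


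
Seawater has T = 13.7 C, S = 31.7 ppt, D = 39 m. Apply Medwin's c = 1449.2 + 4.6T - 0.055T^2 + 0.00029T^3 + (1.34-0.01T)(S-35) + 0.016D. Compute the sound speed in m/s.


c = 1449.2 + 4.6*13.7 - 0.055*13.7^2 + 0.00029*13.7^3 + (1.34 - 0.01*13.7)*(31.7 - 35) + 0.016*39 = 1499.3

1499.3 m/s


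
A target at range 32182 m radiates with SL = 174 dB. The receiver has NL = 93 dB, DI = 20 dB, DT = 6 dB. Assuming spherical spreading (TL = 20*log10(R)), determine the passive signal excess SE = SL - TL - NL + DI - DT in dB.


Step 1: TL = 20*log10(32182) = 90.15 dB
Step 2: SE = 174 - 90.15 - 93 + 20 - 6 = 4.85

4.85 dB


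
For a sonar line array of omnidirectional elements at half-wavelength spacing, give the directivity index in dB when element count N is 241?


DI = 10*log10(241) = 23.82

23.82 dB


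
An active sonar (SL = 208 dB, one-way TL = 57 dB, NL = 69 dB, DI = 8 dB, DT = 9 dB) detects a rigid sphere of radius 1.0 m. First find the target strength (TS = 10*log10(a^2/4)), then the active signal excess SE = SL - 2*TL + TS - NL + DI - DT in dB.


Step 1: TS = 10*log10(1.0^2/4) = -6.02 dB
Step 2: SE = SL - 2*TL + TS - NL + DI - DT = 208 - 2*57 + (-6.02) - 69 + 8 - 9 = 17.98

17.98 dB


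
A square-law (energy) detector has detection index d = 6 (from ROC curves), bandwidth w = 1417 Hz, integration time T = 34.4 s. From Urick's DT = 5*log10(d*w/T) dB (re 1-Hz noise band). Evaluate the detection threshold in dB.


DT = 5*log10(d*w/T) = 5*log10(6 * 1417 / 34.4) = 5*log10(247.15) = 11.96

11.96 dB


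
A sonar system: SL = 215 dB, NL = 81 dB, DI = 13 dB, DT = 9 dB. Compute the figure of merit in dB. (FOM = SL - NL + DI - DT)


138 dB


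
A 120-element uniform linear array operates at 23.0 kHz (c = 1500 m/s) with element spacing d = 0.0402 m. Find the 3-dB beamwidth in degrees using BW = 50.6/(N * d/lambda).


Step 1: lambda = 1500/23000 = 0.06522 m
Step 2: d/lambda = 0.0402/0.06522 = 0.6164
Step 3: BW = 50.6/(N * d/lambda) = 50.6/(120 * 0.6164) = 0.68

0.68 deg


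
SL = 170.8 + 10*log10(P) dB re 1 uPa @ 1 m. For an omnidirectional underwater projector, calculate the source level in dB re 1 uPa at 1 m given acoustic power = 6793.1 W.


SL = 170.8 + 10*log10(6793.1) = 170.8 + 38.32 = 209.12

209.12 dB


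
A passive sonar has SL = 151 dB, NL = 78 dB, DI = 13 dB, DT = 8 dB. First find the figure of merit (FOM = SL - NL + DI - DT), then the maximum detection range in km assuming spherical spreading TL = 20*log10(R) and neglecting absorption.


Step 1: FOM = SL - NL + DI - DT = 151 - 78 + 13 - 8 = 78 dB
Step 2: at max range FOM = TL = 20*log10(R), so R = 10^(78/20) = 7943.28 m = 7.94 km

7.94 km


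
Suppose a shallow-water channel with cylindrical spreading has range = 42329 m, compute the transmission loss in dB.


TL = 10*log10(42329) = 46.27

46.27 dB


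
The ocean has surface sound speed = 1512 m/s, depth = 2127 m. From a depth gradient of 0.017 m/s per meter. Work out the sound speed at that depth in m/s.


c = 1512 + 0.017 * 2127 = 1548.159

1548.159 m/s


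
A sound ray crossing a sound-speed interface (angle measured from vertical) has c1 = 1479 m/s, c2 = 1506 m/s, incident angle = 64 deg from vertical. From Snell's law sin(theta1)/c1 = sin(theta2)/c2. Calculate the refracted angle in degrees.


sin(theta2) = (c2/c1)*sin(theta1) = (1506/1479)*sin(64 deg) = 0.9152
theta2 = arcsin(0.9152) = 66.23

66.23 deg


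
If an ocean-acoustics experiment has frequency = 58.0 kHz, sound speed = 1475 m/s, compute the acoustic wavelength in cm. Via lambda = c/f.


2.54 cm


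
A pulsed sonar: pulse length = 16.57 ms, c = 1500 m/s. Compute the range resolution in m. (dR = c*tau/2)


dR = c*tau/2 = 1500 * 16.57e-3 / 2 = 12.4275

12.4275 m


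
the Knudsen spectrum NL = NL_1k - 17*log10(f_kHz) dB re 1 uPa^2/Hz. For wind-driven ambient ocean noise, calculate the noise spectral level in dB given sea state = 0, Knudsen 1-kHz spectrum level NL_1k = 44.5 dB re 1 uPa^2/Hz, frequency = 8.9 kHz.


28.36 dB


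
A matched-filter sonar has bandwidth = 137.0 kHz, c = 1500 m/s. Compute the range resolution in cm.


dR = c/(2*BW) = 1500 / (2 * 137.0e3) = 0.0055 m = 0.55 cm

0.55 cm


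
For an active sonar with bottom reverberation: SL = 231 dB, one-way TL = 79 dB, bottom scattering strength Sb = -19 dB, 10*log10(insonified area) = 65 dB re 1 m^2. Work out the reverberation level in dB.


119 dB
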